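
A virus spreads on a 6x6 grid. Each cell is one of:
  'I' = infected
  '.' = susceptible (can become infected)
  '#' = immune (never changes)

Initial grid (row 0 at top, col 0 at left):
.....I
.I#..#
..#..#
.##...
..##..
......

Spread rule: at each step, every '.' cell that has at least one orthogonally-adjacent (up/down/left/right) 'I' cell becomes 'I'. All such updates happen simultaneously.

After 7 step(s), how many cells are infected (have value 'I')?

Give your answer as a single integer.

Answer: 28

Derivation:
Step 0 (initial): 2 infected
Step 1: +4 new -> 6 infected
Step 2: +5 new -> 11 infected
Step 3: +3 new -> 14 infected
Step 4: +3 new -> 17 infected
Step 5: +5 new -> 22 infected
Step 6: +3 new -> 25 infected
Step 7: +3 new -> 28 infected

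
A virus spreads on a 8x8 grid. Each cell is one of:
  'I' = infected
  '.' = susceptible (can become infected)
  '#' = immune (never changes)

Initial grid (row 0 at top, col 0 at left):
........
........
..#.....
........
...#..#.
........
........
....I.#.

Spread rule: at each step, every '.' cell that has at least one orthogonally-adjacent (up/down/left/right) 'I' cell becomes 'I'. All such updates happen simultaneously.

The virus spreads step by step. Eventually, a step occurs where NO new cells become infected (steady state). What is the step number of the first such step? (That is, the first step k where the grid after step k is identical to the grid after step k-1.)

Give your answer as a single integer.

Step 0 (initial): 1 infected
Step 1: +3 new -> 4 infected
Step 2: +4 new -> 8 infected
Step 3: +6 new -> 14 infected
Step 4: +7 new -> 21 infected
Step 5: +8 new -> 29 infected
Step 6: +8 new -> 37 infected
Step 7: +7 new -> 44 infected
Step 8: +7 new -> 51 infected
Step 9: +5 new -> 56 infected
Step 10: +3 new -> 59 infected
Step 11: +1 new -> 60 infected
Step 12: +0 new -> 60 infected

Answer: 12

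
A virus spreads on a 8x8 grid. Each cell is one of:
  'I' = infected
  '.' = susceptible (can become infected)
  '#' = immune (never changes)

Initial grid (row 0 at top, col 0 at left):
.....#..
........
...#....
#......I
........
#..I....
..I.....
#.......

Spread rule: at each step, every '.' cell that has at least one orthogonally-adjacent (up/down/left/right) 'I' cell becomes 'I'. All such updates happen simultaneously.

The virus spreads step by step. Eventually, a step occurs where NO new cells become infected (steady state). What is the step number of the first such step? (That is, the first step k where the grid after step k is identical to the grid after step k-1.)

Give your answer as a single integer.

Step 0 (initial): 3 infected
Step 1: +9 new -> 12 infected
Step 2: +14 new -> 26 infected
Step 3: +11 new -> 37 infected
Step 4: +9 new -> 46 infected
Step 5: +4 new -> 50 infected
Step 6: +5 new -> 55 infected
Step 7: +3 new -> 58 infected
Step 8: +1 new -> 59 infected
Step 9: +0 new -> 59 infected

Answer: 9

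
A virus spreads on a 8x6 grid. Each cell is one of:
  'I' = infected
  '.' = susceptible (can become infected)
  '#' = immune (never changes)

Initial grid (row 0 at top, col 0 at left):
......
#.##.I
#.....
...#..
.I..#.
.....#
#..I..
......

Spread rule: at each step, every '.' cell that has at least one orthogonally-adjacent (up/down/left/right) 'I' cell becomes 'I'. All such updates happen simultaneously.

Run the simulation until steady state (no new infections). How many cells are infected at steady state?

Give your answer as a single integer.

Answer: 40

Derivation:
Step 0 (initial): 3 infected
Step 1: +11 new -> 14 infected
Step 2: +14 new -> 28 infected
Step 3: +8 new -> 36 infected
Step 4: +3 new -> 39 infected
Step 5: +1 new -> 40 infected
Step 6: +0 new -> 40 infected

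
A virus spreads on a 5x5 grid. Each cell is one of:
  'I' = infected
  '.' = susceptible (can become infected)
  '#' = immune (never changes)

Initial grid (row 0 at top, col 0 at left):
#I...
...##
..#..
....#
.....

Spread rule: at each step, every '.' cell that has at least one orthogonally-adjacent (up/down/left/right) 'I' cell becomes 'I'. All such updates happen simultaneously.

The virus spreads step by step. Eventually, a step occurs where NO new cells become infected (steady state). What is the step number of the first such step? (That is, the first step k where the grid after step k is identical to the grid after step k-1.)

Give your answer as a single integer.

Step 0 (initial): 1 infected
Step 1: +2 new -> 3 infected
Step 2: +4 new -> 7 infected
Step 3: +3 new -> 10 infected
Step 4: +3 new -> 13 infected
Step 5: +3 new -> 16 infected
Step 6: +2 new -> 18 infected
Step 7: +2 new -> 20 infected
Step 8: +0 new -> 20 infected

Answer: 8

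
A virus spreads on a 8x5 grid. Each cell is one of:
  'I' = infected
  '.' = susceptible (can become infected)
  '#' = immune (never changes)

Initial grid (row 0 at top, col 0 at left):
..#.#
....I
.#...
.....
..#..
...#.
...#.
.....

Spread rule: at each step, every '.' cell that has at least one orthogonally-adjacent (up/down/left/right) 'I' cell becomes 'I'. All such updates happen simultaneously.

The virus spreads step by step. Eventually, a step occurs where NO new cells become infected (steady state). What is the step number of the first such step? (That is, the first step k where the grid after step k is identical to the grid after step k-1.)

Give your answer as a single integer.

Step 0 (initial): 1 infected
Step 1: +2 new -> 3 infected
Step 2: +4 new -> 7 infected
Step 3: +4 new -> 11 infected
Step 4: +5 new -> 16 infected
Step 5: +4 new -> 20 infected
Step 6: +3 new -> 23 infected
Step 7: +3 new -> 26 infected
Step 8: +4 new -> 30 infected
Step 9: +3 new -> 33 infected
Step 10: +1 new -> 34 infected
Step 11: +0 new -> 34 infected

Answer: 11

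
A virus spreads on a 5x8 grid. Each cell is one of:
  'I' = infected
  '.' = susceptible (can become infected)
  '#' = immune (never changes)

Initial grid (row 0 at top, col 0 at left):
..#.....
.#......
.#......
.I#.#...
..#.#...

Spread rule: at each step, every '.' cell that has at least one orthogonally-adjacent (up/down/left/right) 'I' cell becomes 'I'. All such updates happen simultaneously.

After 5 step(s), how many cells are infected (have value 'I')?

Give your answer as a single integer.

Answer: 8

Derivation:
Step 0 (initial): 1 infected
Step 1: +2 new -> 3 infected
Step 2: +2 new -> 5 infected
Step 3: +1 new -> 6 infected
Step 4: +1 new -> 7 infected
Step 5: +1 new -> 8 infected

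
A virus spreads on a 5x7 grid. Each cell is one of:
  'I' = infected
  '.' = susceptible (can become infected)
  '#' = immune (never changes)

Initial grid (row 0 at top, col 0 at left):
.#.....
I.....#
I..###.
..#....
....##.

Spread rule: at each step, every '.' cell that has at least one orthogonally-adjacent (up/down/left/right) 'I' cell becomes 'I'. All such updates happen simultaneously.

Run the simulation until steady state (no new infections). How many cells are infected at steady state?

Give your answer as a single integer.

Answer: 27

Derivation:
Step 0 (initial): 2 infected
Step 1: +4 new -> 6 infected
Step 2: +4 new -> 10 infected
Step 3: +3 new -> 13 infected
Step 4: +3 new -> 16 infected
Step 5: +3 new -> 19 infected
Step 6: +2 new -> 21 infected
Step 7: +2 new -> 23 infected
Step 8: +1 new -> 24 infected
Step 9: +1 new -> 25 infected
Step 10: +2 new -> 27 infected
Step 11: +0 new -> 27 infected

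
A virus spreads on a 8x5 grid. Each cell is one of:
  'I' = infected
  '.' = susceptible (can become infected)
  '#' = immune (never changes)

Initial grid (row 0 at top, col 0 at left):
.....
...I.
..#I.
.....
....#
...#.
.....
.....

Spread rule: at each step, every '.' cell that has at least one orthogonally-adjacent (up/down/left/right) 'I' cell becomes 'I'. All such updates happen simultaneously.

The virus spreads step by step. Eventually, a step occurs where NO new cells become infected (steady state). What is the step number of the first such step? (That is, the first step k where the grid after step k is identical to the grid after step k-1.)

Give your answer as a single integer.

Step 0 (initial): 2 infected
Step 1: +5 new -> 7 infected
Step 2: +6 new -> 13 infected
Step 3: +5 new -> 18 infected
Step 4: +5 new -> 23 infected
Step 5: +3 new -> 26 infected
Step 6: +4 new -> 30 infected
Step 7: +4 new -> 34 infected
Step 8: +3 new -> 37 infected
Step 9: +0 new -> 37 infected

Answer: 9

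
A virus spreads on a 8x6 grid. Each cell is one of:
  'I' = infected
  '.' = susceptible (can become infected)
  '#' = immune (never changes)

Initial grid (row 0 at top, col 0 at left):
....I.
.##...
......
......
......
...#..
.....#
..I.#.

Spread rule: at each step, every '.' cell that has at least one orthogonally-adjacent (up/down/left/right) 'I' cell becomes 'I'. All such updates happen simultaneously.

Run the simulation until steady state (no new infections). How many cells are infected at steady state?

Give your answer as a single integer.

Step 0 (initial): 2 infected
Step 1: +6 new -> 8 infected
Step 2: +8 new -> 16 infected
Step 3: +8 new -> 24 infected
Step 4: +10 new -> 34 infected
Step 5: +6 new -> 40 infected
Step 6: +2 new -> 42 infected
Step 7: +0 new -> 42 infected

Answer: 42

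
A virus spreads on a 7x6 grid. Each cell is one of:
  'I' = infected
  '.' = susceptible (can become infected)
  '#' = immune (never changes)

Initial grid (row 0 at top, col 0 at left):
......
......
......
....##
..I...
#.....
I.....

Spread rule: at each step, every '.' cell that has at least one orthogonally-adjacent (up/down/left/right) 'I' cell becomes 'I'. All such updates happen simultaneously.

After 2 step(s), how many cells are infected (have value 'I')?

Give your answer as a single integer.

Step 0 (initial): 2 infected
Step 1: +5 new -> 7 infected
Step 2: +8 new -> 15 infected

Answer: 15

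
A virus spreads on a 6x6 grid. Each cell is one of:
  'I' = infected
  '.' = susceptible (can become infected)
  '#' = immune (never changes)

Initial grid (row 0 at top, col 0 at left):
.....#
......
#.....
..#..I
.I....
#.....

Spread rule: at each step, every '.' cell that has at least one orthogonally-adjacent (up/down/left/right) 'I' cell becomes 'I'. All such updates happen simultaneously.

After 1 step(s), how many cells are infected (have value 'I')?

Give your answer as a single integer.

Answer: 9

Derivation:
Step 0 (initial): 2 infected
Step 1: +7 new -> 9 infected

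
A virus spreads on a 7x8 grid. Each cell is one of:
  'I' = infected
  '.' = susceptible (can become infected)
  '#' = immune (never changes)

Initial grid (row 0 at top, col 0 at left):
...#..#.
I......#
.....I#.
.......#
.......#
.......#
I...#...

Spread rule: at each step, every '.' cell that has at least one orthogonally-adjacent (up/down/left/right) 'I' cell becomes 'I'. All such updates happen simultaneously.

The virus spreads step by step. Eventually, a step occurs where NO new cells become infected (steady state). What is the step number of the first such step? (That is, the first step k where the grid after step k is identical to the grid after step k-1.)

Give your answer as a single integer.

Answer: 7

Derivation:
Step 0 (initial): 3 infected
Step 1: +8 new -> 11 infected
Step 2: +14 new -> 25 infected
Step 3: +12 new -> 37 infected
Step 4: +7 new -> 44 infected
Step 5: +1 new -> 45 infected
Step 6: +1 new -> 46 infected
Step 7: +0 new -> 46 infected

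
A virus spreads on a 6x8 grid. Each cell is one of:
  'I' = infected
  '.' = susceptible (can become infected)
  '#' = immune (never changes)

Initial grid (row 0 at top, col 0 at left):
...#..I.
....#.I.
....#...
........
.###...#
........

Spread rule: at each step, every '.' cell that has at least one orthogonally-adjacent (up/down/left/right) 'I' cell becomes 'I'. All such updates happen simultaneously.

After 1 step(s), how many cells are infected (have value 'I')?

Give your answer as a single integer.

Step 0 (initial): 2 infected
Step 1: +5 new -> 7 infected

Answer: 7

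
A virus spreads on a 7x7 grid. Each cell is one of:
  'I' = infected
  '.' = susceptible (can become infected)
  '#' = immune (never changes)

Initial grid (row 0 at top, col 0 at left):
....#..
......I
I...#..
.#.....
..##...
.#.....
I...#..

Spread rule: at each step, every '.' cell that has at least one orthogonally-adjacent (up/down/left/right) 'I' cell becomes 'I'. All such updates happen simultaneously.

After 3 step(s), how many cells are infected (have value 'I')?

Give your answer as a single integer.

Answer: 30

Derivation:
Step 0 (initial): 3 infected
Step 1: +8 new -> 11 infected
Step 2: +9 new -> 20 infected
Step 3: +10 new -> 30 infected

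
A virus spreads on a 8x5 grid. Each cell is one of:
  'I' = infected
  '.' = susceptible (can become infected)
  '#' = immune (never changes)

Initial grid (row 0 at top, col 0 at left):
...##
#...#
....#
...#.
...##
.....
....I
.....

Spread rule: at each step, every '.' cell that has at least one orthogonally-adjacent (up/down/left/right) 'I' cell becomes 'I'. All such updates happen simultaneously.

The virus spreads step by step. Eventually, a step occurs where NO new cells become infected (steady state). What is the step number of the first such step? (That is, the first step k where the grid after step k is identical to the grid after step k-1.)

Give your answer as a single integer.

Step 0 (initial): 1 infected
Step 1: +3 new -> 4 infected
Step 2: +3 new -> 7 infected
Step 3: +3 new -> 10 infected
Step 4: +4 new -> 14 infected
Step 5: +4 new -> 18 infected
Step 6: +3 new -> 21 infected
Step 7: +4 new -> 25 infected
Step 8: +4 new -> 29 infected
Step 9: +1 new -> 30 infected
Step 10: +1 new -> 31 infected
Step 11: +0 new -> 31 infected

Answer: 11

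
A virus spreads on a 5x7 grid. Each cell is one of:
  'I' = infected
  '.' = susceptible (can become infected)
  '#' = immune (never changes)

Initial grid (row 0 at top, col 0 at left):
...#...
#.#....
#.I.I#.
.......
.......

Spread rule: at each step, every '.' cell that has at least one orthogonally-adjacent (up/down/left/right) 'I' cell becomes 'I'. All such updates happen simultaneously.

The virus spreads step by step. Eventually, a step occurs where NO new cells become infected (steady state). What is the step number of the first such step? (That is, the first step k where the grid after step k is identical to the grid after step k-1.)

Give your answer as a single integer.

Step 0 (initial): 2 infected
Step 1: +5 new -> 7 infected
Step 2: +9 new -> 16 infected
Step 3: +8 new -> 24 infected
Step 4: +6 new -> 30 infected
Step 5: +0 new -> 30 infected

Answer: 5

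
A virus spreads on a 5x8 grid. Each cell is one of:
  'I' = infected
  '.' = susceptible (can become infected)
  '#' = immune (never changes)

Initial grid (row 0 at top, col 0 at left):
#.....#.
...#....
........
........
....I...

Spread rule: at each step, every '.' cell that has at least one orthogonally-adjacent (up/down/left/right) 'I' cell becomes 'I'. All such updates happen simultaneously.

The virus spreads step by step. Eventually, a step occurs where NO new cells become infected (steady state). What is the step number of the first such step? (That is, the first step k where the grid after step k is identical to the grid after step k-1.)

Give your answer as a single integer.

Step 0 (initial): 1 infected
Step 1: +3 new -> 4 infected
Step 2: +5 new -> 9 infected
Step 3: +7 new -> 16 infected
Step 4: +7 new -> 23 infected
Step 5: +7 new -> 30 infected
Step 6: +4 new -> 34 infected
Step 7: +3 new -> 37 infected
Step 8: +0 new -> 37 infected

Answer: 8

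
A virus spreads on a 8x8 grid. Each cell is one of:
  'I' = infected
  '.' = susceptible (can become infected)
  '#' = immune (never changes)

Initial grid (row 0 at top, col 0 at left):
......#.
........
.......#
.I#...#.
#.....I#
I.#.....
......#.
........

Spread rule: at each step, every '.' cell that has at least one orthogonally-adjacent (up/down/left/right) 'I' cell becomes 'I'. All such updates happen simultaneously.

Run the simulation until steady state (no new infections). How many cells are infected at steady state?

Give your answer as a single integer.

Step 0 (initial): 3 infected
Step 1: +7 new -> 10 infected
Step 2: +10 new -> 20 infected
Step 3: +12 new -> 32 infected
Step 4: +13 new -> 45 infected
Step 5: +7 new -> 52 infected
Step 6: +2 new -> 54 infected
Step 7: +1 new -> 55 infected
Step 8: +0 new -> 55 infected

Answer: 55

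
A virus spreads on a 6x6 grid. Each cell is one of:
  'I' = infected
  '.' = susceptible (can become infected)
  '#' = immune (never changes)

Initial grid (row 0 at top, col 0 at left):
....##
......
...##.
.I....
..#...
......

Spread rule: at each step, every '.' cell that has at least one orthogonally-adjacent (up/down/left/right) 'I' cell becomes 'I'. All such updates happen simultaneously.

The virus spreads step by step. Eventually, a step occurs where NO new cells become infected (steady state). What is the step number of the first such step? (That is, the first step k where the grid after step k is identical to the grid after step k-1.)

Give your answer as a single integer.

Step 0 (initial): 1 infected
Step 1: +4 new -> 5 infected
Step 2: +6 new -> 11 infected
Step 3: +7 new -> 18 infected
Step 4: +6 new -> 24 infected
Step 5: +5 new -> 29 infected
Step 6: +2 new -> 31 infected
Step 7: +0 new -> 31 infected

Answer: 7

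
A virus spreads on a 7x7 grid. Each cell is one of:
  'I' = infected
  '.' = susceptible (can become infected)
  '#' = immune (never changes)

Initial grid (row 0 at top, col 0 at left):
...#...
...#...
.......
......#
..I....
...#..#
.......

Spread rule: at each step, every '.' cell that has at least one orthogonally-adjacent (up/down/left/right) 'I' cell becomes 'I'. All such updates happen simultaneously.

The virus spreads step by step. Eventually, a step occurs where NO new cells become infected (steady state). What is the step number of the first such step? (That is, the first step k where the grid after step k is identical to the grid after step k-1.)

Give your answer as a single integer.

Step 0 (initial): 1 infected
Step 1: +4 new -> 5 infected
Step 2: +7 new -> 12 infected
Step 3: +10 new -> 22 infected
Step 4: +9 new -> 31 infected
Step 5: +5 new -> 36 infected
Step 6: +5 new -> 41 infected
Step 7: +2 new -> 43 infected
Step 8: +1 new -> 44 infected
Step 9: +0 new -> 44 infected

Answer: 9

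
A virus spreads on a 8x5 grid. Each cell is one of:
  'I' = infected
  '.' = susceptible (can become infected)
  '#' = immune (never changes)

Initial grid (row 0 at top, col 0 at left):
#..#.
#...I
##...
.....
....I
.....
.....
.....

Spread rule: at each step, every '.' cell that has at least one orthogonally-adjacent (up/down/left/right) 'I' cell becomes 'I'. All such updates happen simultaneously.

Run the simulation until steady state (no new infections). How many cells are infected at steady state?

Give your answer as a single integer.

Step 0 (initial): 2 infected
Step 1: +6 new -> 8 infected
Step 2: +6 new -> 14 infected
Step 3: +8 new -> 22 infected
Step 4: +6 new -> 28 infected
Step 5: +4 new -> 32 infected
Step 6: +2 new -> 34 infected
Step 7: +1 new -> 35 infected
Step 8: +0 new -> 35 infected

Answer: 35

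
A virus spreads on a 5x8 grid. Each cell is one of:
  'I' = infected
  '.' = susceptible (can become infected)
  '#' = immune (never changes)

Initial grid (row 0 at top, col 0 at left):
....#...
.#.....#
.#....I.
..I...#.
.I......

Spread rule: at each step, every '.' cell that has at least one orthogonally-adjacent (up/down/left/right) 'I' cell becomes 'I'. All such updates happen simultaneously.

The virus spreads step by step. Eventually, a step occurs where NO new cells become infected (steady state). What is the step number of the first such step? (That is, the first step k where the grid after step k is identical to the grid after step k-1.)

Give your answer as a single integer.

Step 0 (initial): 3 infected
Step 1: +8 new -> 11 infected
Step 2: +10 new -> 21 infected
Step 3: +9 new -> 30 infected
Step 4: +4 new -> 34 infected
Step 5: +1 new -> 35 infected
Step 6: +0 new -> 35 infected

Answer: 6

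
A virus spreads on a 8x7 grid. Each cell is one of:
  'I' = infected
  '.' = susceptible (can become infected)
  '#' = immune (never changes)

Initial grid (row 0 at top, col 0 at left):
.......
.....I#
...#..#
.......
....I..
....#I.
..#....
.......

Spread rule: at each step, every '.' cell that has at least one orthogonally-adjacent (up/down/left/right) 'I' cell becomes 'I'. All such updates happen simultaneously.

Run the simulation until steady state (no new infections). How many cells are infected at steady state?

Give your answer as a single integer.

Step 0 (initial): 3 infected
Step 1: +8 new -> 11 infected
Step 2: +12 new -> 23 infected
Step 3: +9 new -> 32 infected
Step 4: +7 new -> 39 infected
Step 5: +7 new -> 46 infected
Step 6: +4 new -> 50 infected
Step 7: +1 new -> 51 infected
Step 8: +0 new -> 51 infected

Answer: 51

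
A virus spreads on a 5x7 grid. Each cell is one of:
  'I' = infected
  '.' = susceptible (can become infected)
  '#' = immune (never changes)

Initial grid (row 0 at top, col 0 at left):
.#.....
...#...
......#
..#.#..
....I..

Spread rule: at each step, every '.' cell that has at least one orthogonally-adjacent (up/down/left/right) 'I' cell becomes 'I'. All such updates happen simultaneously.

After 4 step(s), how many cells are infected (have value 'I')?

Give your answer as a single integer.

Answer: 16

Derivation:
Step 0 (initial): 1 infected
Step 1: +2 new -> 3 infected
Step 2: +4 new -> 7 infected
Step 3: +4 new -> 11 infected
Step 4: +5 new -> 16 infected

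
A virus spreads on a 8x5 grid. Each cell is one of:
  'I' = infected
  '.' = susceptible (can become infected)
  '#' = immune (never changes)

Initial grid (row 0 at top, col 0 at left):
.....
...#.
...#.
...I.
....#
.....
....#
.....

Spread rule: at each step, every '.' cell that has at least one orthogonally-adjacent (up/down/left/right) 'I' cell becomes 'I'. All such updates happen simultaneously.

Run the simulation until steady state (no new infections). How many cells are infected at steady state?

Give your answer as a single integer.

Step 0 (initial): 1 infected
Step 1: +3 new -> 4 infected
Step 2: +5 new -> 9 infected
Step 3: +8 new -> 17 infected
Step 4: +8 new -> 25 infected
Step 5: +7 new -> 32 infected
Step 6: +3 new -> 35 infected
Step 7: +1 new -> 36 infected
Step 8: +0 new -> 36 infected

Answer: 36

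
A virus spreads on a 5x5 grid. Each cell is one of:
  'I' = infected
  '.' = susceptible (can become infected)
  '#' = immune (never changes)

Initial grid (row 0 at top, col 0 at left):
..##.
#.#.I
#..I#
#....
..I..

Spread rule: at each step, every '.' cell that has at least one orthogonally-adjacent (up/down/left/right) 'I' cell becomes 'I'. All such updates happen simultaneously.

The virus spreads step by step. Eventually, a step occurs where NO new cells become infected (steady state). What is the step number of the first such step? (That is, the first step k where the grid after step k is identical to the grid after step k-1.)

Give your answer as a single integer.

Step 0 (initial): 3 infected
Step 1: +7 new -> 10 infected
Step 2: +5 new -> 15 infected
Step 3: +1 new -> 16 infected
Step 4: +1 new -> 17 infected
Step 5: +1 new -> 18 infected
Step 6: +0 new -> 18 infected

Answer: 6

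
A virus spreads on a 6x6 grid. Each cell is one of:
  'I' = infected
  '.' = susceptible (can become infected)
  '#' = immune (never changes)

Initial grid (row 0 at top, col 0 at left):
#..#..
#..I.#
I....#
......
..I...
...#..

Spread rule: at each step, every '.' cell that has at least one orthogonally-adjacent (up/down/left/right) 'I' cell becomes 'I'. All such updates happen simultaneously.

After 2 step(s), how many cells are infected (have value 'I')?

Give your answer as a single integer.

Answer: 22

Derivation:
Step 0 (initial): 3 infected
Step 1: +9 new -> 12 infected
Step 2: +10 new -> 22 infected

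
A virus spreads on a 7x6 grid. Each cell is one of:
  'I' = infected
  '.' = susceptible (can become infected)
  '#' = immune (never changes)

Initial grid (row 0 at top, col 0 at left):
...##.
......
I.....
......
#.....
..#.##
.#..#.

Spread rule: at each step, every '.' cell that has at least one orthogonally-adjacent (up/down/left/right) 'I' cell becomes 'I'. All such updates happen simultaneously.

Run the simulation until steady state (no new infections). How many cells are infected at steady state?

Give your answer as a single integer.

Step 0 (initial): 1 infected
Step 1: +3 new -> 4 infected
Step 2: +4 new -> 8 infected
Step 3: +5 new -> 13 infected
Step 4: +6 new -> 19 infected
Step 5: +5 new -> 24 infected
Step 6: +5 new -> 29 infected
Step 7: +3 new -> 32 infected
Step 8: +1 new -> 33 infected
Step 9: +0 new -> 33 infected

Answer: 33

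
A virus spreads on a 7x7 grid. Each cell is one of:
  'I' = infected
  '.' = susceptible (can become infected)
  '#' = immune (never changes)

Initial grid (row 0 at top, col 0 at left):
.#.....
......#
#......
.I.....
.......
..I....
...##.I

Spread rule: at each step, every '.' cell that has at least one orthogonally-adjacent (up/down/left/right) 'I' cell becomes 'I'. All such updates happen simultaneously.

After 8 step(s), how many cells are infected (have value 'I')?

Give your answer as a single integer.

Answer: 44

Derivation:
Step 0 (initial): 3 infected
Step 1: +10 new -> 13 infected
Step 2: +10 new -> 23 infected
Step 3: +8 new -> 31 infected
Step 4: +6 new -> 37 infected
Step 5: +3 new -> 40 infected
Step 6: +2 new -> 42 infected
Step 7: +1 new -> 43 infected
Step 8: +1 new -> 44 infected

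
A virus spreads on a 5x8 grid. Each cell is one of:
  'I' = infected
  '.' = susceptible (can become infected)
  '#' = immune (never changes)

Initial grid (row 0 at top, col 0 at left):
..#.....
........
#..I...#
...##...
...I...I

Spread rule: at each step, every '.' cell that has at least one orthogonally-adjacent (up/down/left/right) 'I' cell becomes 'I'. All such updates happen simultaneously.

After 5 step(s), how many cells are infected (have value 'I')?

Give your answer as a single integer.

Answer: 34

Derivation:
Step 0 (initial): 3 infected
Step 1: +7 new -> 10 infected
Step 2: +9 new -> 19 infected
Step 3: +7 new -> 26 infected
Step 4: +5 new -> 31 infected
Step 5: +3 new -> 34 infected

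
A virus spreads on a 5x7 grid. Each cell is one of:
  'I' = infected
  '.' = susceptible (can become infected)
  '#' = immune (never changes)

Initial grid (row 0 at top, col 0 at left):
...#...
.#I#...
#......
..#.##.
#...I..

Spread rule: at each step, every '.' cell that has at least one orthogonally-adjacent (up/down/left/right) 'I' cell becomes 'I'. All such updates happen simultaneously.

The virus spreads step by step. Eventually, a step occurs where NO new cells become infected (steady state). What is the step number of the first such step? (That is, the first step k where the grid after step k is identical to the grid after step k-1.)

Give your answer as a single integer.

Step 0 (initial): 2 infected
Step 1: +4 new -> 6 infected
Step 2: +6 new -> 12 infected
Step 3: +5 new -> 17 infected
Step 4: +5 new -> 22 infected
Step 5: +3 new -> 25 infected
Step 6: +2 new -> 27 infected
Step 7: +0 new -> 27 infected

Answer: 7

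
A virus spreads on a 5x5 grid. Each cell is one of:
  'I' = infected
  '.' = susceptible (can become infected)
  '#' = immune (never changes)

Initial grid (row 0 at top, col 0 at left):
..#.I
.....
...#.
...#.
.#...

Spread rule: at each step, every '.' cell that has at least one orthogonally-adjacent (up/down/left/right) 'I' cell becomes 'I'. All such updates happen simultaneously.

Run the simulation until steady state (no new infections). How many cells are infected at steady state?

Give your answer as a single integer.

Step 0 (initial): 1 infected
Step 1: +2 new -> 3 infected
Step 2: +2 new -> 5 infected
Step 3: +2 new -> 7 infected
Step 4: +3 new -> 10 infected
Step 5: +5 new -> 15 infected
Step 6: +4 new -> 19 infected
Step 7: +1 new -> 20 infected
Step 8: +1 new -> 21 infected
Step 9: +0 new -> 21 infected

Answer: 21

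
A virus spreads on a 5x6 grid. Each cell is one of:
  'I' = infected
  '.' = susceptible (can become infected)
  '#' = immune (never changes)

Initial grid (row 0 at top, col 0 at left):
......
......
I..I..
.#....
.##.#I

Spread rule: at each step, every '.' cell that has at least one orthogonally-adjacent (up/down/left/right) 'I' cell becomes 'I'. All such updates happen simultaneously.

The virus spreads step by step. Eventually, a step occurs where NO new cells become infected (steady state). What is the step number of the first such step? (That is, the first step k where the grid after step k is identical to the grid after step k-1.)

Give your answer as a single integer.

Step 0 (initial): 3 infected
Step 1: +8 new -> 11 infected
Step 2: +10 new -> 21 infected
Step 3: +4 new -> 25 infected
Step 4: +1 new -> 26 infected
Step 5: +0 new -> 26 infected

Answer: 5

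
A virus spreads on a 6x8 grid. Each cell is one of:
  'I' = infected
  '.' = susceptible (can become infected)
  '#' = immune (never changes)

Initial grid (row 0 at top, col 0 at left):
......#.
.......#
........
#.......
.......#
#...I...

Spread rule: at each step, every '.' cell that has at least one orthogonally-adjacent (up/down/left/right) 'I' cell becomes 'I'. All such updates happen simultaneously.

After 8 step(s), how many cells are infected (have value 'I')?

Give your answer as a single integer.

Step 0 (initial): 1 infected
Step 1: +3 new -> 4 infected
Step 2: +5 new -> 9 infected
Step 3: +7 new -> 16 infected
Step 4: +6 new -> 22 infected
Step 5: +8 new -> 30 infected
Step 6: +6 new -> 36 infected
Step 7: +3 new -> 39 infected
Step 8: +2 new -> 41 infected

Answer: 41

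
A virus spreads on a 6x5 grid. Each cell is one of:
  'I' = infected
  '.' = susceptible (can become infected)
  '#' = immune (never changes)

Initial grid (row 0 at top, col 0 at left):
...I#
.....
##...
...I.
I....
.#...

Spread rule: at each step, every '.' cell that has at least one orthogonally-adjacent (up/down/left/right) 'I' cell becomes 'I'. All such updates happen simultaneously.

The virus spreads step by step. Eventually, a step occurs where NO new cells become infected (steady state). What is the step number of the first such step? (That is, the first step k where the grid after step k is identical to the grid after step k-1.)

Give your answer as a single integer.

Answer: 5

Derivation:
Step 0 (initial): 3 infected
Step 1: +9 new -> 12 infected
Step 2: +9 new -> 21 infected
Step 3: +4 new -> 25 infected
Step 4: +1 new -> 26 infected
Step 5: +0 new -> 26 infected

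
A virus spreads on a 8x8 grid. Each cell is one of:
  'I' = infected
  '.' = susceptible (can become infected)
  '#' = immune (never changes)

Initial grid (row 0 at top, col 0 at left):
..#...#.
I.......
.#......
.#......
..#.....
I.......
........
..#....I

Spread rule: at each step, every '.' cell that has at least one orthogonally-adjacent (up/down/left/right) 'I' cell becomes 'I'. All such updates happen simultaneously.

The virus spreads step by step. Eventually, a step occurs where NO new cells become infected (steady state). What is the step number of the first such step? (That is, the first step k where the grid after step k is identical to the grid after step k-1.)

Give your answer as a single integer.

Step 0 (initial): 3 infected
Step 1: +8 new -> 11 infected
Step 2: +10 new -> 21 infected
Step 3: +9 new -> 30 infected
Step 4: +12 new -> 42 infected
Step 5: +8 new -> 50 infected
Step 6: +7 new -> 57 infected
Step 7: +1 new -> 58 infected
Step 8: +0 new -> 58 infected

Answer: 8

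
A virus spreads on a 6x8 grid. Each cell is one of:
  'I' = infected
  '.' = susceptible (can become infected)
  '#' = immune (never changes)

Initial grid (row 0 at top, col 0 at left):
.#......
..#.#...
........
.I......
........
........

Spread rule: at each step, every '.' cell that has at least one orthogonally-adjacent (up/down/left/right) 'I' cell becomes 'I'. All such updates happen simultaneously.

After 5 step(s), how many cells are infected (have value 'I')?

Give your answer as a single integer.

Answer: 29

Derivation:
Step 0 (initial): 1 infected
Step 1: +4 new -> 5 infected
Step 2: +7 new -> 12 infected
Step 3: +6 new -> 18 infected
Step 4: +6 new -> 24 infected
Step 5: +5 new -> 29 infected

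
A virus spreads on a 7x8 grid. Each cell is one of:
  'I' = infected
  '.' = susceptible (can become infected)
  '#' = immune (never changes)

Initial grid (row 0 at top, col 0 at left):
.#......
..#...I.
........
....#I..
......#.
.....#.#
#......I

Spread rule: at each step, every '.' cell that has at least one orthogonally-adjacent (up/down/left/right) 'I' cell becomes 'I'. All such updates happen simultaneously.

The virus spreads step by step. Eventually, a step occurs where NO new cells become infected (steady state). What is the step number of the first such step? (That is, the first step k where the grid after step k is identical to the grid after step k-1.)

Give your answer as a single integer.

Answer: 9

Derivation:
Step 0 (initial): 3 infected
Step 1: +8 new -> 11 infected
Step 2: +9 new -> 20 infected
Step 3: +7 new -> 27 infected
Step 4: +6 new -> 33 infected
Step 5: +6 new -> 39 infected
Step 6: +6 new -> 45 infected
Step 7: +3 new -> 48 infected
Step 8: +1 new -> 49 infected
Step 9: +0 new -> 49 infected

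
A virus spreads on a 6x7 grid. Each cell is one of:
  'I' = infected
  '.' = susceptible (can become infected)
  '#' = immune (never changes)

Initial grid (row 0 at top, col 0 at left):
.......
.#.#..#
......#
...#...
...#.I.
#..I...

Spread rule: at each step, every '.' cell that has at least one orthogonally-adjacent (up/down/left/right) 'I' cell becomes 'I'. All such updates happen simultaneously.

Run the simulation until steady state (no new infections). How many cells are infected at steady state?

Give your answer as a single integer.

Step 0 (initial): 2 infected
Step 1: +6 new -> 8 infected
Step 2: +6 new -> 14 infected
Step 3: +4 new -> 18 infected
Step 4: +6 new -> 24 infected
Step 5: +5 new -> 29 infected
Step 6: +3 new -> 32 infected
Step 7: +2 new -> 34 infected
Step 8: +1 new -> 35 infected
Step 9: +0 new -> 35 infected

Answer: 35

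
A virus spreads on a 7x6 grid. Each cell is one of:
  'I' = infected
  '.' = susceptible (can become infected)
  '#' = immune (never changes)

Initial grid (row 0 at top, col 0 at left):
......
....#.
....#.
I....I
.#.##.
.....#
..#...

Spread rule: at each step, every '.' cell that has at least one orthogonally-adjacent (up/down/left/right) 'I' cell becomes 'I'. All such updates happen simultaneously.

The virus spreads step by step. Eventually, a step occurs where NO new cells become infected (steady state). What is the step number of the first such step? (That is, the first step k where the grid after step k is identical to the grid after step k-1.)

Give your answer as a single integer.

Step 0 (initial): 2 infected
Step 1: +6 new -> 8 infected
Step 2: +6 new -> 14 infected
Step 3: +8 new -> 22 infected
Step 4: +6 new -> 28 infected
Step 5: +3 new -> 31 infected
Step 6: +2 new -> 33 infected
Step 7: +1 new -> 34 infected
Step 8: +1 new -> 35 infected
Step 9: +0 new -> 35 infected

Answer: 9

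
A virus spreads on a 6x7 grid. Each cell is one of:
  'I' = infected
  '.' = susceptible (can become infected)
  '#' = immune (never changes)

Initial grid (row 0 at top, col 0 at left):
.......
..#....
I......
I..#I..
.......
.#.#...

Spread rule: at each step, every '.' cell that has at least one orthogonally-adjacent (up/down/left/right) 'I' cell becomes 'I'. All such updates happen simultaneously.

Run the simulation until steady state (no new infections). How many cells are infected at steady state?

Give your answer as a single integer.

Step 0 (initial): 3 infected
Step 1: +7 new -> 10 infected
Step 2: +13 new -> 23 infected
Step 3: +8 new -> 31 infected
Step 4: +6 new -> 37 infected
Step 5: +1 new -> 38 infected
Step 6: +0 new -> 38 infected

Answer: 38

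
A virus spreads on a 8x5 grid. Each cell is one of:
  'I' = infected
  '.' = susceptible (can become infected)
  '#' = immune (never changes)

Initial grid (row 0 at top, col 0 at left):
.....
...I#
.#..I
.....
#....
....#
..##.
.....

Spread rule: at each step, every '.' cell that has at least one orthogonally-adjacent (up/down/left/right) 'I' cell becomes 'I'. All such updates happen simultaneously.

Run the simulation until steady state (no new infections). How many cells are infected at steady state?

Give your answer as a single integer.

Step 0 (initial): 2 infected
Step 1: +4 new -> 6 infected
Step 2: +6 new -> 12 infected
Step 3: +4 new -> 16 infected
Step 4: +5 new -> 21 infected
Step 5: +3 new -> 24 infected
Step 6: +1 new -> 25 infected
Step 7: +2 new -> 27 infected
Step 8: +2 new -> 29 infected
Step 9: +2 new -> 31 infected
Step 10: +1 new -> 32 infected
Step 11: +1 new -> 33 infected
Step 12: +1 new -> 34 infected
Step 13: +0 new -> 34 infected

Answer: 34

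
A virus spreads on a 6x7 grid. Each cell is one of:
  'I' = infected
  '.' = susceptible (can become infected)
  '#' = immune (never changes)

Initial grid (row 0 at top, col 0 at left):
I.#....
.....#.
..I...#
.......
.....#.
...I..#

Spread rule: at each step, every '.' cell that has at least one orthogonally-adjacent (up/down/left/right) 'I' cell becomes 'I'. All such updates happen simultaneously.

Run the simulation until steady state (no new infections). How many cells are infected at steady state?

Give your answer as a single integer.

Step 0 (initial): 3 infected
Step 1: +9 new -> 12 infected
Step 2: +10 new -> 22 infected
Step 3: +7 new -> 29 infected
Step 4: +3 new -> 32 infected
Step 5: +2 new -> 34 infected
Step 6: +2 new -> 36 infected
Step 7: +1 new -> 37 infected
Step 8: +0 new -> 37 infected

Answer: 37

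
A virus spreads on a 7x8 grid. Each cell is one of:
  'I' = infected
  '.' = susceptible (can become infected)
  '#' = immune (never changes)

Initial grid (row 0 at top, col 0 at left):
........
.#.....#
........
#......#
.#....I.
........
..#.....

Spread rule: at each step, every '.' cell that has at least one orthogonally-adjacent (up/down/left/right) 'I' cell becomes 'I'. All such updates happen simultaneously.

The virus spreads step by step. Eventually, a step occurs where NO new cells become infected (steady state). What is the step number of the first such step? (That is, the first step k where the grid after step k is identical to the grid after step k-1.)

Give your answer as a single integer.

Answer: 11

Derivation:
Step 0 (initial): 1 infected
Step 1: +4 new -> 5 infected
Step 2: +6 new -> 11 infected
Step 3: +8 new -> 19 infected
Step 4: +7 new -> 26 infected
Step 5: +7 new -> 33 infected
Step 6: +5 new -> 38 infected
Step 7: +5 new -> 43 infected
Step 8: +4 new -> 47 infected
Step 9: +2 new -> 49 infected
Step 10: +1 new -> 50 infected
Step 11: +0 new -> 50 infected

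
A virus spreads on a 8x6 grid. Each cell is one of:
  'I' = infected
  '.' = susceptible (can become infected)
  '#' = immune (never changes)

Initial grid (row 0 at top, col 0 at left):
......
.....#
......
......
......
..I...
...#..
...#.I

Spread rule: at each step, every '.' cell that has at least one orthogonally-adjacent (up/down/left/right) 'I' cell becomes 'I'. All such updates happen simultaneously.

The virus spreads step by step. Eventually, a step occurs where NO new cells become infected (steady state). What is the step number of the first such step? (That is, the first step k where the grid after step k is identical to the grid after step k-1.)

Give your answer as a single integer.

Answer: 9

Derivation:
Step 0 (initial): 2 infected
Step 1: +6 new -> 8 infected
Step 2: +9 new -> 17 infected
Step 3: +8 new -> 25 infected
Step 4: +7 new -> 32 infected
Step 5: +6 new -> 38 infected
Step 6: +4 new -> 42 infected
Step 7: +2 new -> 44 infected
Step 8: +1 new -> 45 infected
Step 9: +0 new -> 45 infected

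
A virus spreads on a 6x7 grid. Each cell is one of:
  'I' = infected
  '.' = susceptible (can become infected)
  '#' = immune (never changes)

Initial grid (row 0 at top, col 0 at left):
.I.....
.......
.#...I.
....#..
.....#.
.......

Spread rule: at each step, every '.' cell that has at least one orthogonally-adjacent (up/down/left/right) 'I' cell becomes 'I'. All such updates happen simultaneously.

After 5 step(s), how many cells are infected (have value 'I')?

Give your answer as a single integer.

Step 0 (initial): 2 infected
Step 1: +7 new -> 9 infected
Step 2: +8 new -> 17 infected
Step 3: +7 new -> 24 infected
Step 4: +4 new -> 28 infected
Step 5: +6 new -> 34 infected

Answer: 34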